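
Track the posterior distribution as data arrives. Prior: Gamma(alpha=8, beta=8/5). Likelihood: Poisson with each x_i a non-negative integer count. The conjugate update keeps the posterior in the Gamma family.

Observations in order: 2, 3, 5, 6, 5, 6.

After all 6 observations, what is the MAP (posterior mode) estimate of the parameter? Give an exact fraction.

obs 1: x=2 → posterior Gamma(10, 13/5)
obs 2: x=3 → posterior Gamma(13, 18/5)
obs 3: x=5 → posterior Gamma(18, 23/5)
obs 4: x=6 → posterior Gamma(24, 28/5)
obs 5: x=5 → posterior Gamma(29, 33/5)
obs 6: x=6 → posterior Gamma(35, 38/5)

85/19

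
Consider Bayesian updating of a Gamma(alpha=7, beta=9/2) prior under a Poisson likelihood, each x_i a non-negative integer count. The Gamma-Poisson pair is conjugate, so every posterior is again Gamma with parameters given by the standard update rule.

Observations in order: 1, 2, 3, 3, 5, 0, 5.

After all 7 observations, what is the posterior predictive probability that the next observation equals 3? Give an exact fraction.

obs 1: x=1 → posterior Gamma(8, 11/2)
obs 2: x=2 → posterior Gamma(10, 13/2)
obs 3: x=3 → posterior Gamma(13, 15/2)
obs 4: x=3 → posterior Gamma(16, 17/2)
obs 5: x=5 → posterior Gamma(21, 19/2)
obs 6: x=0 → posterior Gamma(21, 21/2)
obs 7: x=5 → posterior Gamma(26, 23/2)

6658211960071951294282115339562542601312/34694469519536141888238489627838134765625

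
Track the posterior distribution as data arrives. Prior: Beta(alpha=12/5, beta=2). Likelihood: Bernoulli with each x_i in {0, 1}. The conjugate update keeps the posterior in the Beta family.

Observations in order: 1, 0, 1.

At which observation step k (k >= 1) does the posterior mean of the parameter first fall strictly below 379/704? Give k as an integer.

obs 1: x=1 → posterior Beta(17/5, 2)
obs 2: x=0 → posterior Beta(17/5, 3)
obs 3: x=1 → posterior Beta(22/5, 3)

k = 2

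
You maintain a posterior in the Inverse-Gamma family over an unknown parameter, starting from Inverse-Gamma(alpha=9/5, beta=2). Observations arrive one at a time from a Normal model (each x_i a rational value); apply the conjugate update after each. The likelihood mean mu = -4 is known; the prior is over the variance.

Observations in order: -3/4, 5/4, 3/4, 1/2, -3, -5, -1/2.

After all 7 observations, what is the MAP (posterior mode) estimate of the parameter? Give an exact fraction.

2645/336

obs 1: x=-3/4 → posterior Inverse-Gamma(23/10, 233/32)
obs 2: x=5/4 → posterior Inverse-Gamma(14/5, 337/16)
obs 3: x=3/4 → posterior Inverse-Gamma(33/10, 1035/32)
obs 4: x=1/2 → posterior Inverse-Gamma(19/5, 1359/32)
obs 5: x=-3 → posterior Inverse-Gamma(43/10, 1375/32)
obs 6: x=-5 → posterior Inverse-Gamma(24/5, 1391/32)
obs 7: x=-1/2 → posterior Inverse-Gamma(53/10, 1587/32)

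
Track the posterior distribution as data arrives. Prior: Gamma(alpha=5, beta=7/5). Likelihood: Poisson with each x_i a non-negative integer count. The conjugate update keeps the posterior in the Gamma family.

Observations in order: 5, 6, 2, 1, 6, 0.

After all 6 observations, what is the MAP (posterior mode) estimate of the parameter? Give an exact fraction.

120/37

obs 1: x=5 → posterior Gamma(10, 12/5)
obs 2: x=6 → posterior Gamma(16, 17/5)
obs 3: x=2 → posterior Gamma(18, 22/5)
obs 4: x=1 → posterior Gamma(19, 27/5)
obs 5: x=6 → posterior Gamma(25, 32/5)
obs 6: x=0 → posterior Gamma(25, 37/5)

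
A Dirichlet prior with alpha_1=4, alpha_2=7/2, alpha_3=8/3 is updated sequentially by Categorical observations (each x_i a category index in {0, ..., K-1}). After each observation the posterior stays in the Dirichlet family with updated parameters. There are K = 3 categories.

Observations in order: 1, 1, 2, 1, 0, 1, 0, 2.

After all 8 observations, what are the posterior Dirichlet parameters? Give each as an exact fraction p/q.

obs 1: x=1 → posterior Dirichlet(4, 9/2, 8/3)
obs 2: x=1 → posterior Dirichlet(4, 11/2, 8/3)
obs 3: x=2 → posterior Dirichlet(4, 11/2, 11/3)
obs 4: x=1 → posterior Dirichlet(4, 13/2, 11/3)
obs 5: x=0 → posterior Dirichlet(5, 13/2, 11/3)
obs 6: x=1 → posterior Dirichlet(5, 15/2, 11/3)
obs 7: x=0 → posterior Dirichlet(6, 15/2, 11/3)
obs 8: x=2 → posterior Dirichlet(6, 15/2, 14/3)

alpha_1=6, alpha_2=15/2, alpha_3=14/3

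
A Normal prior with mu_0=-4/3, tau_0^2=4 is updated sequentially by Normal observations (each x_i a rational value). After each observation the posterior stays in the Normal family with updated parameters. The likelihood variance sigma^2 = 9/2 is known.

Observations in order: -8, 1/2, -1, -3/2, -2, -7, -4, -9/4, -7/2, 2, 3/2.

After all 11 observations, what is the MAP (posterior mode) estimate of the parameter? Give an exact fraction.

-214/97

obs 1: x=-8 → posterior Normal(-76/17, 36/17)
obs 2: x=1/2 → posterior Normal(-72/25, 36/25)
obs 3: x=-1 → posterior Normal(-80/33, 12/11)
obs 4: x=-3/2 → posterior Normal(-92/41, 36/41)
obs 5: x=-2 → posterior Normal(-108/49, 36/49)
obs 6: x=-7 → posterior Normal(-164/57, 12/19)
obs 7: x=-4 → posterior Normal(-196/65, 36/65)
obs 8: x=-9/4 → posterior Normal(-214/73, 36/73)
obs 9: x=-7/2 → posterior Normal(-242/81, 4/9)
obs 10: x=2 → posterior Normal(-226/89, 36/89)
obs 11: x=3/2 → posterior Normal(-214/97, 36/97)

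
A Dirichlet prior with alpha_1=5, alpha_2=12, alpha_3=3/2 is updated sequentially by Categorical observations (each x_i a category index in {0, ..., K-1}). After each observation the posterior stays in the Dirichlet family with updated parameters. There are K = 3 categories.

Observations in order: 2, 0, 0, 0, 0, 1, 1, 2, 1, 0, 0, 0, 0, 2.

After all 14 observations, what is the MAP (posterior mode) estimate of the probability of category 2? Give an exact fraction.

obs 1: x=2 → posterior Dirichlet(5, 12, 5/2)
obs 2: x=0 → posterior Dirichlet(6, 12, 5/2)
obs 3: x=0 → posterior Dirichlet(7, 12, 5/2)
obs 4: x=0 → posterior Dirichlet(8, 12, 5/2)
obs 5: x=0 → posterior Dirichlet(9, 12, 5/2)
obs 6: x=1 → posterior Dirichlet(9, 13, 5/2)
obs 7: x=1 → posterior Dirichlet(9, 14, 5/2)
obs 8: x=2 → posterior Dirichlet(9, 14, 7/2)
obs 9: x=1 → posterior Dirichlet(9, 15, 7/2)
obs 10: x=0 → posterior Dirichlet(10, 15, 7/2)
obs 11: x=0 → posterior Dirichlet(11, 15, 7/2)
obs 12: x=0 → posterior Dirichlet(12, 15, 7/2)
obs 13: x=0 → posterior Dirichlet(13, 15, 7/2)
obs 14: x=2 → posterior Dirichlet(13, 15, 9/2)

7/59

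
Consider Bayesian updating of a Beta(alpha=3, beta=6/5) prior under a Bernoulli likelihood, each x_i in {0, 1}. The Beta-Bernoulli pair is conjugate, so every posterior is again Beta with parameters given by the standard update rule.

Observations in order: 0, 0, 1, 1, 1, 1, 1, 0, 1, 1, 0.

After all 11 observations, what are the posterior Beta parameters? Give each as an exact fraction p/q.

alpha=10, beta=26/5

obs 1: x=0 → posterior Beta(3, 11/5)
obs 2: x=0 → posterior Beta(3, 16/5)
obs 3: x=1 → posterior Beta(4, 16/5)
obs 4: x=1 → posterior Beta(5, 16/5)
obs 5: x=1 → posterior Beta(6, 16/5)
obs 6: x=1 → posterior Beta(7, 16/5)
obs 7: x=1 → posterior Beta(8, 16/5)
obs 8: x=0 → posterior Beta(8, 21/5)
obs 9: x=1 → posterior Beta(9, 21/5)
obs 10: x=1 → posterior Beta(10, 21/5)
obs 11: x=0 → posterior Beta(10, 26/5)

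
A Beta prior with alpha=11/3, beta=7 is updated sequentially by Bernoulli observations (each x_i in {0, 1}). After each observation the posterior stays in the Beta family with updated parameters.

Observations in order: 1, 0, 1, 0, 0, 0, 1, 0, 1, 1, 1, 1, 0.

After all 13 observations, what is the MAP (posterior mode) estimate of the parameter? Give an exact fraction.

obs 1: x=1 → posterior Beta(14/3, 7)
obs 2: x=0 → posterior Beta(14/3, 8)
obs 3: x=1 → posterior Beta(17/3, 8)
obs 4: x=0 → posterior Beta(17/3, 9)
obs 5: x=0 → posterior Beta(17/3, 10)
obs 6: x=0 → posterior Beta(17/3, 11)
obs 7: x=1 → posterior Beta(20/3, 11)
obs 8: x=0 → posterior Beta(20/3, 12)
obs 9: x=1 → posterior Beta(23/3, 12)
obs 10: x=1 → posterior Beta(26/3, 12)
obs 11: x=1 → posterior Beta(29/3, 12)
obs 12: x=1 → posterior Beta(32/3, 12)
obs 13: x=0 → posterior Beta(32/3, 13)

29/65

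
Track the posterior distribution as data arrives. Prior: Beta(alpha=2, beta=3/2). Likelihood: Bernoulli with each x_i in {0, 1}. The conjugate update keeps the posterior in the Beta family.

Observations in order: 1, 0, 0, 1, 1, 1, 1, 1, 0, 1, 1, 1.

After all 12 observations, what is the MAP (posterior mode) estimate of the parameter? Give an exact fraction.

20/27

obs 1: x=1 → posterior Beta(3, 3/2)
obs 2: x=0 → posterior Beta(3, 5/2)
obs 3: x=0 → posterior Beta(3, 7/2)
obs 4: x=1 → posterior Beta(4, 7/2)
obs 5: x=1 → posterior Beta(5, 7/2)
obs 6: x=1 → posterior Beta(6, 7/2)
obs 7: x=1 → posterior Beta(7, 7/2)
obs 8: x=1 → posterior Beta(8, 7/2)
obs 9: x=0 → posterior Beta(8, 9/2)
obs 10: x=1 → posterior Beta(9, 9/2)
obs 11: x=1 → posterior Beta(10, 9/2)
obs 12: x=1 → posterior Beta(11, 9/2)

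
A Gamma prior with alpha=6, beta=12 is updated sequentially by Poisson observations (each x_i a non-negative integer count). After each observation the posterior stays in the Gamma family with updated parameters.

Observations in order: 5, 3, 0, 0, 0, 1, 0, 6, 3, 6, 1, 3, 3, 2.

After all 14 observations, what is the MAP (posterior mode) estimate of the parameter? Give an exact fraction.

19/13

obs 1: x=5 → posterior Gamma(11, 13)
obs 2: x=3 → posterior Gamma(14, 14)
obs 3: x=0 → posterior Gamma(14, 15)
obs 4: x=0 → posterior Gamma(14, 16)
obs 5: x=0 → posterior Gamma(14, 17)
obs 6: x=1 → posterior Gamma(15, 18)
obs 7: x=0 → posterior Gamma(15, 19)
obs 8: x=6 → posterior Gamma(21, 20)
obs 9: x=3 → posterior Gamma(24, 21)
obs 10: x=6 → posterior Gamma(30, 22)
obs 11: x=1 → posterior Gamma(31, 23)
obs 12: x=3 → posterior Gamma(34, 24)
obs 13: x=3 → posterior Gamma(37, 25)
obs 14: x=2 → posterior Gamma(39, 26)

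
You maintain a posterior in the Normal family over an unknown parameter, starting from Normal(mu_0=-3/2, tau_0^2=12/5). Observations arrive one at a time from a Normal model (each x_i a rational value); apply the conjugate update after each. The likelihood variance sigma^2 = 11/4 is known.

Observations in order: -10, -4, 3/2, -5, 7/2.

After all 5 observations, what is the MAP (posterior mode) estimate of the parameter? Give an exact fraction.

obs 1: x=-10 → posterior Normal(-1125/206, 132/103)
obs 2: x=-4 → posterior Normal(-1509/302, 132/151)
obs 3: x=3/2 → posterior Normal(-1365/398, 132/199)
obs 4: x=-5 → posterior Normal(-1845/494, 132/247)
obs 5: x=7/2 → posterior Normal(-1509/590, 132/295)

-1509/590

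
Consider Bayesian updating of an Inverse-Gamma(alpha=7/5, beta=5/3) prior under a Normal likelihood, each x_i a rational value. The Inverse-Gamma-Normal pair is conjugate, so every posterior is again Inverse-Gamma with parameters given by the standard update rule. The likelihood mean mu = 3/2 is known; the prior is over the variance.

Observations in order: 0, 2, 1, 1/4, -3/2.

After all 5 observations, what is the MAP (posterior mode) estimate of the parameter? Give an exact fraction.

3995/2352

obs 1: x=0 → posterior Inverse-Gamma(19/10, 67/24)
obs 2: x=2 → posterior Inverse-Gamma(12/5, 35/12)
obs 3: x=1 → posterior Inverse-Gamma(29/10, 73/24)
obs 4: x=1/4 → posterior Inverse-Gamma(17/5, 367/96)
obs 5: x=-3/2 → posterior Inverse-Gamma(39/10, 799/96)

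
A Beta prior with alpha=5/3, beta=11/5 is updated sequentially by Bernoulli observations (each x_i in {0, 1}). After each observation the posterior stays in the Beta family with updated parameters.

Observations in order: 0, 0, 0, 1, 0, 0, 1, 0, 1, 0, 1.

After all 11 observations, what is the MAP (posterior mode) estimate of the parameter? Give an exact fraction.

70/193

obs 1: x=0 → posterior Beta(5/3, 16/5)
obs 2: x=0 → posterior Beta(5/3, 21/5)
obs 3: x=0 → posterior Beta(5/3, 26/5)
obs 4: x=1 → posterior Beta(8/3, 26/5)
obs 5: x=0 → posterior Beta(8/3, 31/5)
obs 6: x=0 → posterior Beta(8/3, 36/5)
obs 7: x=1 → posterior Beta(11/3, 36/5)
obs 8: x=0 → posterior Beta(11/3, 41/5)
obs 9: x=1 → posterior Beta(14/3, 41/5)
obs 10: x=0 → posterior Beta(14/3, 46/5)
obs 11: x=1 → posterior Beta(17/3, 46/5)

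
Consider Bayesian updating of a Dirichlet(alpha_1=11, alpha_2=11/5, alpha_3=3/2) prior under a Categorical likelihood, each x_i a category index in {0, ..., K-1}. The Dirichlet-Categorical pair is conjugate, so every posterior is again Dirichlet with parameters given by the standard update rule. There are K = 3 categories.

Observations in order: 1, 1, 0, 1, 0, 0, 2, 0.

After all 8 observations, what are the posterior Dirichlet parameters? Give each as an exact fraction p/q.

alpha_1=15, alpha_2=26/5, alpha_3=5/2

obs 1: x=1 → posterior Dirichlet(11, 16/5, 3/2)
obs 2: x=1 → posterior Dirichlet(11, 21/5, 3/2)
obs 3: x=0 → posterior Dirichlet(12, 21/5, 3/2)
obs 4: x=1 → posterior Dirichlet(12, 26/5, 3/2)
obs 5: x=0 → posterior Dirichlet(13, 26/5, 3/2)
obs 6: x=0 → posterior Dirichlet(14, 26/5, 3/2)
obs 7: x=2 → posterior Dirichlet(14, 26/5, 5/2)
obs 8: x=0 → posterior Dirichlet(15, 26/5, 5/2)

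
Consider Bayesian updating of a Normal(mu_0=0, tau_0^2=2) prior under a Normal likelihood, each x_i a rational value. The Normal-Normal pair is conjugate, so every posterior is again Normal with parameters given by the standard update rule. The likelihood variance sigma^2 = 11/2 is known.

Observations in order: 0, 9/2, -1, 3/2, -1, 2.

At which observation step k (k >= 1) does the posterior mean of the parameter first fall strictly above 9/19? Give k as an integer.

obs 1: x=0 → posterior Normal(0, 22/15)
obs 2: x=9/2 → posterior Normal(18/19, 22/19)
obs 3: x=-1 → posterior Normal(14/23, 22/23)
obs 4: x=3/2 → posterior Normal(20/27, 22/27)
obs 5: x=-1 → posterior Normal(16/31, 22/31)
obs 6: x=2 → posterior Normal(24/35, 22/35)

k = 2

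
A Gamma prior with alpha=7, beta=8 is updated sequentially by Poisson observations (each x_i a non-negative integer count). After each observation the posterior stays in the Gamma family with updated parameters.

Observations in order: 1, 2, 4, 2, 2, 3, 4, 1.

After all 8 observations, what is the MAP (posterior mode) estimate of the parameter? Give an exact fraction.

25/16

obs 1: x=1 → posterior Gamma(8, 9)
obs 2: x=2 → posterior Gamma(10, 10)
obs 3: x=4 → posterior Gamma(14, 11)
obs 4: x=2 → posterior Gamma(16, 12)
obs 5: x=2 → posterior Gamma(18, 13)
obs 6: x=3 → posterior Gamma(21, 14)
obs 7: x=4 → posterior Gamma(25, 15)
obs 8: x=1 → posterior Gamma(26, 16)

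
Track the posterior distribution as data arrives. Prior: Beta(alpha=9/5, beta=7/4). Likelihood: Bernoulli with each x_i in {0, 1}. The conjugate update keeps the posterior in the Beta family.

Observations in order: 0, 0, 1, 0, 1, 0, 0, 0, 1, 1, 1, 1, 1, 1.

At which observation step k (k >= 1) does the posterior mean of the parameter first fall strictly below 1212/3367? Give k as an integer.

obs 1: x=0 → posterior Beta(9/5, 11/4)
obs 2: x=0 → posterior Beta(9/5, 15/4)
obs 3: x=1 → posterior Beta(14/5, 15/4)
obs 4: x=0 → posterior Beta(14/5, 19/4)
obs 5: x=1 → posterior Beta(19/5, 19/4)
obs 6: x=0 → posterior Beta(19/5, 23/4)
obs 7: x=0 → posterior Beta(19/5, 27/4)
obs 8: x=0 → posterior Beta(19/5, 31/4)
obs 9: x=1 → posterior Beta(24/5, 31/4)
obs 10: x=1 → posterior Beta(29/5, 31/4)
obs 11: x=1 → posterior Beta(34/5, 31/4)
obs 12: x=1 → posterior Beta(39/5, 31/4)
obs 13: x=1 → posterior Beta(44/5, 31/4)
obs 14: x=1 → posterior Beta(49/5, 31/4)

k = 2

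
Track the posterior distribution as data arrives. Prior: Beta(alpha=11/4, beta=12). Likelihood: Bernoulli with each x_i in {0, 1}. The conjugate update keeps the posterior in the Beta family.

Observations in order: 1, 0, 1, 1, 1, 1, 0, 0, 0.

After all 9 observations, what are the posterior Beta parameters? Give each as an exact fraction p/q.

alpha=31/4, beta=16

obs 1: x=1 → posterior Beta(15/4, 12)
obs 2: x=0 → posterior Beta(15/4, 13)
obs 3: x=1 → posterior Beta(19/4, 13)
obs 4: x=1 → posterior Beta(23/4, 13)
obs 5: x=1 → posterior Beta(27/4, 13)
obs 6: x=1 → posterior Beta(31/4, 13)
obs 7: x=0 → posterior Beta(31/4, 14)
obs 8: x=0 → posterior Beta(31/4, 15)
obs 9: x=0 → posterior Beta(31/4, 16)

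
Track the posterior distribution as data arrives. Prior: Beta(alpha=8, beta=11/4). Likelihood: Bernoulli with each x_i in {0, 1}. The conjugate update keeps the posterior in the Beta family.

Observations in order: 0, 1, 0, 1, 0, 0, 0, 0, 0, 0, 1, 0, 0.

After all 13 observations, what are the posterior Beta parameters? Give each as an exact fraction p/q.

obs 1: x=0 → posterior Beta(8, 15/4)
obs 2: x=1 → posterior Beta(9, 15/4)
obs 3: x=0 → posterior Beta(9, 19/4)
obs 4: x=1 → posterior Beta(10, 19/4)
obs 5: x=0 → posterior Beta(10, 23/4)
obs 6: x=0 → posterior Beta(10, 27/4)
obs 7: x=0 → posterior Beta(10, 31/4)
obs 8: x=0 → posterior Beta(10, 35/4)
obs 9: x=0 → posterior Beta(10, 39/4)
obs 10: x=0 → posterior Beta(10, 43/4)
obs 11: x=1 → posterior Beta(11, 43/4)
obs 12: x=0 → posterior Beta(11, 47/4)
obs 13: x=0 → posterior Beta(11, 51/4)

alpha=11, beta=51/4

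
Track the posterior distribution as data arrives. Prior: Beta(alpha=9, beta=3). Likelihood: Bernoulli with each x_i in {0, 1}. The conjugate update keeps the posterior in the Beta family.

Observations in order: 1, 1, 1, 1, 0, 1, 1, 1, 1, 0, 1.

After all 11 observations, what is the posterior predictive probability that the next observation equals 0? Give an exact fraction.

5/23

obs 1: x=1 → posterior Beta(10, 3)
obs 2: x=1 → posterior Beta(11, 3)
obs 3: x=1 → posterior Beta(12, 3)
obs 4: x=1 → posterior Beta(13, 3)
obs 5: x=0 → posterior Beta(13, 4)
obs 6: x=1 → posterior Beta(14, 4)
obs 7: x=1 → posterior Beta(15, 4)
obs 8: x=1 → posterior Beta(16, 4)
obs 9: x=1 → posterior Beta(17, 4)
obs 10: x=0 → posterior Beta(17, 5)
obs 11: x=1 → posterior Beta(18, 5)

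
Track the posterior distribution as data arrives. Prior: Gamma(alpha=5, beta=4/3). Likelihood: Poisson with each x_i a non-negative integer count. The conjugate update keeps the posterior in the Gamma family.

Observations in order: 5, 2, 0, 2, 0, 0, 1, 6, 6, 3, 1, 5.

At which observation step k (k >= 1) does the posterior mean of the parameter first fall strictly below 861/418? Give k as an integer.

obs 1: x=5 → posterior Gamma(10, 7/3)
obs 2: x=2 → posterior Gamma(12, 10/3)
obs 3: x=0 → posterior Gamma(12, 13/3)
obs 4: x=2 → posterior Gamma(14, 16/3)
obs 5: x=0 → posterior Gamma(14, 19/3)
obs 6: x=0 → posterior Gamma(14, 22/3)
obs 7: x=1 → posterior Gamma(15, 25/3)
obs 8: x=6 → posterior Gamma(21, 28/3)
obs 9: x=6 → posterior Gamma(27, 31/3)
obs 10: x=3 → posterior Gamma(30, 34/3)
obs 11: x=1 → posterior Gamma(31, 37/3)
obs 12: x=5 → posterior Gamma(36, 40/3)

k = 6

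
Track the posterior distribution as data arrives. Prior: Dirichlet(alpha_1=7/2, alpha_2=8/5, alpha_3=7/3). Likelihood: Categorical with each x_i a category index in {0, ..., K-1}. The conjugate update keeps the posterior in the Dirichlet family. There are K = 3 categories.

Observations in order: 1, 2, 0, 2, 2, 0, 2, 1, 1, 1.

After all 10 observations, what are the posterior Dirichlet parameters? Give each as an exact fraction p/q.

alpha_1=11/2, alpha_2=28/5, alpha_3=19/3

obs 1: x=1 → posterior Dirichlet(7/2, 13/5, 7/3)
obs 2: x=2 → posterior Dirichlet(7/2, 13/5, 10/3)
obs 3: x=0 → posterior Dirichlet(9/2, 13/5, 10/3)
obs 4: x=2 → posterior Dirichlet(9/2, 13/5, 13/3)
obs 5: x=2 → posterior Dirichlet(9/2, 13/5, 16/3)
obs 6: x=0 → posterior Dirichlet(11/2, 13/5, 16/3)
obs 7: x=2 → posterior Dirichlet(11/2, 13/5, 19/3)
obs 8: x=1 → posterior Dirichlet(11/2, 18/5, 19/3)
obs 9: x=1 → posterior Dirichlet(11/2, 23/5, 19/3)
obs 10: x=1 → posterior Dirichlet(11/2, 28/5, 19/3)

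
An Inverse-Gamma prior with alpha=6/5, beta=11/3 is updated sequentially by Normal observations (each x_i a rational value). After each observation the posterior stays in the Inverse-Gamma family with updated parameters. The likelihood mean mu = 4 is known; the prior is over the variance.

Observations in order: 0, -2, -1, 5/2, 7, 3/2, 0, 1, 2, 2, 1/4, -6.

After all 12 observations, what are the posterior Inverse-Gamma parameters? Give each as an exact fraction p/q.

alpha=36/5, beta=11947/96

obs 1: x=0 → posterior Inverse-Gamma(17/10, 35/3)
obs 2: x=-2 → posterior Inverse-Gamma(11/5, 89/3)
obs 3: x=-1 → posterior Inverse-Gamma(27/10, 253/6)
obs 4: x=5/2 → posterior Inverse-Gamma(16/5, 1039/24)
obs 5: x=7 → posterior Inverse-Gamma(37/10, 1147/24)
obs 6: x=3/2 → posterior Inverse-Gamma(21/5, 611/12)
obs 7: x=0 → posterior Inverse-Gamma(47/10, 707/12)
obs 8: x=1 → posterior Inverse-Gamma(26/5, 761/12)
obs 9: x=2 → posterior Inverse-Gamma(57/10, 785/12)
obs 10: x=2 → posterior Inverse-Gamma(31/5, 809/12)
obs 11: x=1/4 → posterior Inverse-Gamma(67/10, 7147/96)
obs 12: x=-6 → posterior Inverse-Gamma(36/5, 11947/96)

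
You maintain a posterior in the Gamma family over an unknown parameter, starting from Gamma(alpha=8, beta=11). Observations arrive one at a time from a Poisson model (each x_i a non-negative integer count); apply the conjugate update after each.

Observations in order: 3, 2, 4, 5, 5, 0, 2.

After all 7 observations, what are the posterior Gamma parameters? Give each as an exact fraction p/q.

alpha=29, beta=18

obs 1: x=3 → posterior Gamma(11, 12)
obs 2: x=2 → posterior Gamma(13, 13)
obs 3: x=4 → posterior Gamma(17, 14)
obs 4: x=5 → posterior Gamma(22, 15)
obs 5: x=5 → posterior Gamma(27, 16)
obs 6: x=0 → posterior Gamma(27, 17)
obs 7: x=2 → posterior Gamma(29, 18)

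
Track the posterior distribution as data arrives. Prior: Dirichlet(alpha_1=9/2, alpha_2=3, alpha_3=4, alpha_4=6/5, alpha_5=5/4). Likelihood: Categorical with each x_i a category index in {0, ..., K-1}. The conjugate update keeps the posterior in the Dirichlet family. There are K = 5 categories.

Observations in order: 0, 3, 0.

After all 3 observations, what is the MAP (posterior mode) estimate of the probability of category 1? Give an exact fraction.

40/239

obs 1: x=0 → posterior Dirichlet(11/2, 3, 4, 6/5, 5/4)
obs 2: x=3 → posterior Dirichlet(11/2, 3, 4, 11/5, 5/4)
obs 3: x=0 → posterior Dirichlet(13/2, 3, 4, 11/5, 5/4)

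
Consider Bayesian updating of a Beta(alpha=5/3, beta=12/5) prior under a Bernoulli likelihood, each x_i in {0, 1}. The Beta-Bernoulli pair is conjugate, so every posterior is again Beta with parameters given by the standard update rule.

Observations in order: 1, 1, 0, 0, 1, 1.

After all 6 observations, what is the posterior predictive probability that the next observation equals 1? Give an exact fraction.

obs 1: x=1 → posterior Beta(8/3, 12/5)
obs 2: x=1 → posterior Beta(11/3, 12/5)
obs 3: x=0 → posterior Beta(11/3, 17/5)
obs 4: x=0 → posterior Beta(11/3, 22/5)
obs 5: x=1 → posterior Beta(14/3, 22/5)
obs 6: x=1 → posterior Beta(17/3, 22/5)

85/151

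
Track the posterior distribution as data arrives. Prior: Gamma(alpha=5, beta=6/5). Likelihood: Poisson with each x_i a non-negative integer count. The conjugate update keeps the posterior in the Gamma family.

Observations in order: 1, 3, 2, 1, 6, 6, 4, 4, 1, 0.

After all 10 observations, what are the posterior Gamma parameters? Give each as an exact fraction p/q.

obs 1: x=1 → posterior Gamma(6, 11/5)
obs 2: x=3 → posterior Gamma(9, 16/5)
obs 3: x=2 → posterior Gamma(11, 21/5)
obs 4: x=1 → posterior Gamma(12, 26/5)
obs 5: x=6 → posterior Gamma(18, 31/5)
obs 6: x=6 → posterior Gamma(24, 36/5)
obs 7: x=4 → posterior Gamma(28, 41/5)
obs 8: x=4 → posterior Gamma(32, 46/5)
obs 9: x=1 → posterior Gamma(33, 51/5)
obs 10: x=0 → posterior Gamma(33, 56/5)

alpha=33, beta=56/5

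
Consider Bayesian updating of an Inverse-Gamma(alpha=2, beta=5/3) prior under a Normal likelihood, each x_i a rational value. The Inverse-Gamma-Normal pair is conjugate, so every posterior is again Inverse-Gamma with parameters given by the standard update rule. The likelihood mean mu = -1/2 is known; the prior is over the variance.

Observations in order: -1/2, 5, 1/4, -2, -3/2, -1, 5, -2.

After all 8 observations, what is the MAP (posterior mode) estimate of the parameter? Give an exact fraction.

481/96

obs 1: x=-1/2 → posterior Inverse-Gamma(5/2, 5/3)
obs 2: x=5 → posterior Inverse-Gamma(3, 403/24)
obs 3: x=1/4 → posterior Inverse-Gamma(7/2, 1639/96)
obs 4: x=-2 → posterior Inverse-Gamma(4, 1747/96)
obs 5: x=-3/2 → posterior Inverse-Gamma(9/2, 1795/96)
obs 6: x=-1 → posterior Inverse-Gamma(5, 1807/96)
obs 7: x=5 → posterior Inverse-Gamma(11/2, 3259/96)
obs 8: x=-2 → posterior Inverse-Gamma(6, 3367/96)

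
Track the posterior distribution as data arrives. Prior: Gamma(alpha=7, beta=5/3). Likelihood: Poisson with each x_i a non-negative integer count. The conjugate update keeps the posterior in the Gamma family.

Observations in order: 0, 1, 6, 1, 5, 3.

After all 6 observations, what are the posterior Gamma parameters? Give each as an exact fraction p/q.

obs 1: x=0 → posterior Gamma(7, 8/3)
obs 2: x=1 → posterior Gamma(8, 11/3)
obs 3: x=6 → posterior Gamma(14, 14/3)
obs 4: x=1 → posterior Gamma(15, 17/3)
obs 5: x=5 → posterior Gamma(20, 20/3)
obs 6: x=3 → posterior Gamma(23, 23/3)

alpha=23, beta=23/3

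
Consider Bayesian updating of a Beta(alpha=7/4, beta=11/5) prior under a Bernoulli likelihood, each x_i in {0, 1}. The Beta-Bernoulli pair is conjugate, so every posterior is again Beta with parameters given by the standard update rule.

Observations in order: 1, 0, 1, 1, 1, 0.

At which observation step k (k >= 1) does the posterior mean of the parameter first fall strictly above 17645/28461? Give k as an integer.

obs 1: x=1 → posterior Beta(11/4, 11/5)
obs 2: x=0 → posterior Beta(11/4, 16/5)
obs 3: x=1 → posterior Beta(15/4, 16/5)
obs 4: x=1 → posterior Beta(19/4, 16/5)
obs 5: x=1 → posterior Beta(23/4, 16/5)
obs 6: x=0 → posterior Beta(23/4, 21/5)

k = 5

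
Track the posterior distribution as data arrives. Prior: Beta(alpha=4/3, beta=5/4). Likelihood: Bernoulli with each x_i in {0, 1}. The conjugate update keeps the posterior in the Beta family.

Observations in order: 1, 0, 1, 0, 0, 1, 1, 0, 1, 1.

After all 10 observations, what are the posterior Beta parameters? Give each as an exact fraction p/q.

alpha=22/3, beta=21/4

obs 1: x=1 → posterior Beta(7/3, 5/4)
obs 2: x=0 → posterior Beta(7/3, 9/4)
obs 3: x=1 → posterior Beta(10/3, 9/4)
obs 4: x=0 → posterior Beta(10/3, 13/4)
obs 5: x=0 → posterior Beta(10/3, 17/4)
obs 6: x=1 → posterior Beta(13/3, 17/4)
obs 7: x=1 → posterior Beta(16/3, 17/4)
obs 8: x=0 → posterior Beta(16/3, 21/4)
obs 9: x=1 → posterior Beta(19/3, 21/4)
obs 10: x=1 → posterior Beta(22/3, 21/4)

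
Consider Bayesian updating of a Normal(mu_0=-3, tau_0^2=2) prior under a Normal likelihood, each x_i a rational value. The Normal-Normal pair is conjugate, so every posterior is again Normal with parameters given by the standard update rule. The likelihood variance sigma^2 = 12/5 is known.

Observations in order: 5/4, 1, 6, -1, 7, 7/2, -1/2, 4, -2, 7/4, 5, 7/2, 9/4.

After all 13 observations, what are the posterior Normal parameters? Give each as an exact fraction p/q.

obs 1: x=5/4 → posterior Normal(-47/44, 12/11)
obs 2: x=1 → posterior Normal(-27/64, 3/4)
obs 3: x=6 → posterior Normal(31/28, 4/7)
obs 4: x=-1 → posterior Normal(73/104, 6/13)
obs 5: x=7 → posterior Normal(213/124, 12/31)
obs 6: x=7/2 → posterior Normal(283/144, 1/3)
obs 7: x=-1/2 → posterior Normal(273/164, 12/41)
obs 8: x=4 → posterior Normal(353/184, 6/23)
obs 9: x=-2 → posterior Normal(313/204, 4/17)
obs 10: x=7/4 → posterior Normal(87/56, 3/14)
obs 11: x=5 → posterior Normal(112/61, 12/61)
obs 12: x=7/2 → posterior Normal(259/132, 2/11)
obs 13: x=9/4 → posterior Normal(563/284, 12/71)

mu_0=563/284, tau_0^2=12/71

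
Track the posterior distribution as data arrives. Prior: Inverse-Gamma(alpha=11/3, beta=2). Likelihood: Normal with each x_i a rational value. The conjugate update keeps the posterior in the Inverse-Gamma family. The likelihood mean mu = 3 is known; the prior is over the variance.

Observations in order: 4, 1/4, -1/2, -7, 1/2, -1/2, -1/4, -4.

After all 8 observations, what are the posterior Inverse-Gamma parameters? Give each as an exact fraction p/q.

alpha=23/3, beta=1623/16

obs 1: x=4 → posterior Inverse-Gamma(25/6, 5/2)
obs 2: x=1/4 → posterior Inverse-Gamma(14/3, 201/32)
obs 3: x=-1/2 → posterior Inverse-Gamma(31/6, 397/32)
obs 4: x=-7 → posterior Inverse-Gamma(17/3, 1997/32)
obs 5: x=1/2 → posterior Inverse-Gamma(37/6, 2097/32)
obs 6: x=-1/2 → posterior Inverse-Gamma(20/3, 2293/32)
obs 7: x=-1/4 → posterior Inverse-Gamma(43/6, 1231/16)
obs 8: x=-4 → posterior Inverse-Gamma(23/3, 1623/16)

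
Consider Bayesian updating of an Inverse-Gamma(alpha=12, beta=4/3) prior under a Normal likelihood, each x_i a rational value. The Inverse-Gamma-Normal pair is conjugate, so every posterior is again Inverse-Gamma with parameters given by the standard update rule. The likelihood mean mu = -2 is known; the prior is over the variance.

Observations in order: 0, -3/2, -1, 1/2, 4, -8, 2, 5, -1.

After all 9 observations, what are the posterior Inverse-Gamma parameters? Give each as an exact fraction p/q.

alpha=33/2, beta=913/12

obs 1: x=0 → posterior Inverse-Gamma(25/2, 10/3)
obs 2: x=-3/2 → posterior Inverse-Gamma(13, 83/24)
obs 3: x=-1 → posterior Inverse-Gamma(27/2, 95/24)
obs 4: x=1/2 → posterior Inverse-Gamma(14, 85/12)
obs 5: x=4 → posterior Inverse-Gamma(29/2, 301/12)
obs 6: x=-8 → posterior Inverse-Gamma(15, 517/12)
obs 7: x=2 → posterior Inverse-Gamma(31/2, 613/12)
obs 8: x=5 → posterior Inverse-Gamma(16, 907/12)
obs 9: x=-1 → posterior Inverse-Gamma(33/2, 913/12)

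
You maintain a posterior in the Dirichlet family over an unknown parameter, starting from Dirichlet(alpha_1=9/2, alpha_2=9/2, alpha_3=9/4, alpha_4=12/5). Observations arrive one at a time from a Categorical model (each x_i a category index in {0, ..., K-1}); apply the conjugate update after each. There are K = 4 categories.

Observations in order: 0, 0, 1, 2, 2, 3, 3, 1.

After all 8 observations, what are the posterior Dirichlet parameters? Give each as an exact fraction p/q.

obs 1: x=0 → posterior Dirichlet(11/2, 9/2, 9/4, 12/5)
obs 2: x=0 → posterior Dirichlet(13/2, 9/2, 9/4, 12/5)
obs 3: x=1 → posterior Dirichlet(13/2, 11/2, 9/4, 12/5)
obs 4: x=2 → posterior Dirichlet(13/2, 11/2, 13/4, 12/5)
obs 5: x=2 → posterior Dirichlet(13/2, 11/2, 17/4, 12/5)
obs 6: x=3 → posterior Dirichlet(13/2, 11/2, 17/4, 17/5)
obs 7: x=3 → posterior Dirichlet(13/2, 11/2, 17/4, 22/5)
obs 8: x=1 → posterior Dirichlet(13/2, 13/2, 17/4, 22/5)

alpha_1=13/2, alpha_2=13/2, alpha_3=17/4, alpha_4=22/5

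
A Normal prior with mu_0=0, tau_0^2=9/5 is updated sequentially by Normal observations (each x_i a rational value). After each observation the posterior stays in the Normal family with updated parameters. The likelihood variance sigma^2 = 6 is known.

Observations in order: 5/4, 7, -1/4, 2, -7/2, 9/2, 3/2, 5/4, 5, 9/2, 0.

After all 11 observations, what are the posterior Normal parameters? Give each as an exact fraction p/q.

mu_0=279/172, tau_0^2=18/43

obs 1: x=5/4 → posterior Normal(15/52, 18/13)
obs 2: x=7 → posterior Normal(99/64, 9/8)
obs 3: x=-1/4 → posterior Normal(24/19, 18/19)
obs 4: x=2 → posterior Normal(15/11, 9/11)
obs 5: x=-7/2 → posterior Normal(39/50, 18/25)
obs 6: x=9/2 → posterior Normal(33/28, 9/14)
obs 7: x=3/2 → posterior Normal(75/62, 18/31)
obs 8: x=5/4 → posterior Normal(165/136, 9/17)
obs 9: x=5 → posterior Normal(225/148, 18/37)
obs 10: x=9/2 → posterior Normal(279/160, 9/20)
obs 11: x=0 → posterior Normal(279/172, 18/43)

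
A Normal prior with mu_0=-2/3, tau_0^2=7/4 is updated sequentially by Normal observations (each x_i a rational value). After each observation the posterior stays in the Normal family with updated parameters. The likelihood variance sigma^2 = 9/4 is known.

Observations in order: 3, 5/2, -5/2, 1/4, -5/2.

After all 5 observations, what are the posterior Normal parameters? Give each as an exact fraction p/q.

mu_0=-3/176, tau_0^2=63/176

obs 1: x=3 → posterior Normal(15/16, 63/64)
obs 2: x=5/2 → posterior Normal(65/46, 63/92)
obs 3: x=-5/2 → posterior Normal(1/2, 21/40)
obs 4: x=1/4 → posterior Normal(67/148, 63/148)
obs 5: x=-5/2 → posterior Normal(-3/176, 63/176)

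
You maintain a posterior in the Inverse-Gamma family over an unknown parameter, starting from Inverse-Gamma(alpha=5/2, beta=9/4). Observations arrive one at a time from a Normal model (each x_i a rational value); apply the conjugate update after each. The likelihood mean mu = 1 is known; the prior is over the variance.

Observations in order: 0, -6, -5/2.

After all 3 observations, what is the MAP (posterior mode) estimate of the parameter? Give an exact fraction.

obs 1: x=0 → posterior Inverse-Gamma(3, 11/4)
obs 2: x=-6 → posterior Inverse-Gamma(7/2, 109/4)
obs 3: x=-5/2 → posterior Inverse-Gamma(4, 267/8)

267/40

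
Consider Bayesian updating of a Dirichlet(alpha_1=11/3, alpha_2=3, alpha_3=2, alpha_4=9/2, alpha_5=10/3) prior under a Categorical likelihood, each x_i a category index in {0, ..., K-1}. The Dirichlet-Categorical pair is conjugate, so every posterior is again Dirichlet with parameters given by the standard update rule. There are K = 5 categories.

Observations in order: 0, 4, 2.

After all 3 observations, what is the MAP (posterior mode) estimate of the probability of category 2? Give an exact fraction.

obs 1: x=0 → posterior Dirichlet(14/3, 3, 2, 9/2, 10/3)
obs 2: x=4 → posterior Dirichlet(14/3, 3, 2, 9/2, 13/3)
obs 3: x=2 → posterior Dirichlet(14/3, 3, 3, 9/2, 13/3)

4/29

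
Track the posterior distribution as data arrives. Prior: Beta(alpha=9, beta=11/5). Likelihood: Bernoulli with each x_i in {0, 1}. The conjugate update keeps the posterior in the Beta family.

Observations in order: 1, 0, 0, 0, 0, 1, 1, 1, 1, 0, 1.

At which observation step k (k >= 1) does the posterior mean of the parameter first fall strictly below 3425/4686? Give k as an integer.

k = 3

obs 1: x=1 → posterior Beta(10, 11/5)
obs 2: x=0 → posterior Beta(10, 16/5)
obs 3: x=0 → posterior Beta(10, 21/5)
obs 4: x=0 → posterior Beta(10, 26/5)
obs 5: x=0 → posterior Beta(10, 31/5)
obs 6: x=1 → posterior Beta(11, 31/5)
obs 7: x=1 → posterior Beta(12, 31/5)
obs 8: x=1 → posterior Beta(13, 31/5)
obs 9: x=1 → posterior Beta(14, 31/5)
obs 10: x=0 → posterior Beta(14, 36/5)
obs 11: x=1 → posterior Beta(15, 36/5)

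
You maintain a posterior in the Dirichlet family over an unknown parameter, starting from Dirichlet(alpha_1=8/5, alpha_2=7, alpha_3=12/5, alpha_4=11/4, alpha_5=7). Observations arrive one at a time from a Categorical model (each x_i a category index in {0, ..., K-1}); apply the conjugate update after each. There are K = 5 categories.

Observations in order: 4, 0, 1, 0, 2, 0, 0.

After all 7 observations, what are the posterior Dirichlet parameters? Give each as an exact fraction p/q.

alpha_1=28/5, alpha_2=8, alpha_3=17/5, alpha_4=11/4, alpha_5=8

obs 1: x=4 → posterior Dirichlet(8/5, 7, 12/5, 11/4, 8)
obs 2: x=0 → posterior Dirichlet(13/5, 7, 12/5, 11/4, 8)
obs 3: x=1 → posterior Dirichlet(13/5, 8, 12/5, 11/4, 8)
obs 4: x=0 → posterior Dirichlet(18/5, 8, 12/5, 11/4, 8)
obs 5: x=2 → posterior Dirichlet(18/5, 8, 17/5, 11/4, 8)
obs 6: x=0 → posterior Dirichlet(23/5, 8, 17/5, 11/4, 8)
obs 7: x=0 → posterior Dirichlet(28/5, 8, 17/5, 11/4, 8)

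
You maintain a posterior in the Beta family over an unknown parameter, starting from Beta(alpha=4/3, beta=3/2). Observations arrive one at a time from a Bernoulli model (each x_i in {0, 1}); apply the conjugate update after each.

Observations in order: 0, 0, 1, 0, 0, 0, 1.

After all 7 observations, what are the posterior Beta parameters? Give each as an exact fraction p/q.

alpha=10/3, beta=13/2

obs 1: x=0 → posterior Beta(4/3, 5/2)
obs 2: x=0 → posterior Beta(4/3, 7/2)
obs 3: x=1 → posterior Beta(7/3, 7/2)
obs 4: x=0 → posterior Beta(7/3, 9/2)
obs 5: x=0 → posterior Beta(7/3, 11/2)
obs 6: x=0 → posterior Beta(7/3, 13/2)
obs 7: x=1 → posterior Beta(10/3, 13/2)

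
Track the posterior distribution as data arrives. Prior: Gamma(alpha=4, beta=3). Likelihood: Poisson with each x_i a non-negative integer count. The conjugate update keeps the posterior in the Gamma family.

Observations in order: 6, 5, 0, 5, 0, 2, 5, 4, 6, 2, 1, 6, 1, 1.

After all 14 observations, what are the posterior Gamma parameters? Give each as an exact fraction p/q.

alpha=48, beta=17

obs 1: x=6 → posterior Gamma(10, 4)
obs 2: x=5 → posterior Gamma(15, 5)
obs 3: x=0 → posterior Gamma(15, 6)
obs 4: x=5 → posterior Gamma(20, 7)
obs 5: x=0 → posterior Gamma(20, 8)
obs 6: x=2 → posterior Gamma(22, 9)
obs 7: x=5 → posterior Gamma(27, 10)
obs 8: x=4 → posterior Gamma(31, 11)
obs 9: x=6 → posterior Gamma(37, 12)
obs 10: x=2 → posterior Gamma(39, 13)
obs 11: x=1 → posterior Gamma(40, 14)
obs 12: x=6 → posterior Gamma(46, 15)
obs 13: x=1 → posterior Gamma(47, 16)
obs 14: x=1 → posterior Gamma(48, 17)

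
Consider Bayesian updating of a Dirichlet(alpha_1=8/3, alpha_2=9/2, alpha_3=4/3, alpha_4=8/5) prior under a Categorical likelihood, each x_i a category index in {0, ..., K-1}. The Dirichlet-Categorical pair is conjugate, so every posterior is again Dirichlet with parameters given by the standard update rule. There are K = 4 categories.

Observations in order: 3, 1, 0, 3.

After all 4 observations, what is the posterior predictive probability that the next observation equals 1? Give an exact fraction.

55/141

obs 1: x=3 → posterior Dirichlet(8/3, 9/2, 4/3, 13/5)
obs 2: x=1 → posterior Dirichlet(8/3, 11/2, 4/3, 13/5)
obs 3: x=0 → posterior Dirichlet(11/3, 11/2, 4/3, 13/5)
obs 4: x=3 → posterior Dirichlet(11/3, 11/2, 4/3, 18/5)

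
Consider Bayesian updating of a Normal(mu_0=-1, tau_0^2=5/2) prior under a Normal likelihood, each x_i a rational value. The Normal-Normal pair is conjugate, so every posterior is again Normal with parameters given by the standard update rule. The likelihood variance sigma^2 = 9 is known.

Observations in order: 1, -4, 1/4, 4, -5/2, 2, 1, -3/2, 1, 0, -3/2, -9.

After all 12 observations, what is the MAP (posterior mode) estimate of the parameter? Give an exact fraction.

obs 1: x=1 → posterior Normal(-13/23, 45/23)
obs 2: x=-4 → posterior Normal(-33/28, 45/28)
obs 3: x=1/4 → posterior Normal(-127/132, 15/11)
obs 4: x=4 → posterior Normal(-47/152, 45/38)
obs 5: x=-5/2 → posterior Normal(-97/172, 45/43)
obs 6: x=2 → posterior Normal(-19/64, 15/16)
obs 7: x=1 → posterior Normal(-37/212, 45/53)
obs 8: x=-3/2 → posterior Normal(-67/232, 45/58)
obs 9: x=1 → posterior Normal(-47/252, 5/7)
obs 10: x=0 → posterior Normal(-47/272, 45/68)
obs 11: x=-3/2 → posterior Normal(-77/292, 45/73)
obs 12: x=-9 → posterior Normal(-257/312, 15/26)

-257/312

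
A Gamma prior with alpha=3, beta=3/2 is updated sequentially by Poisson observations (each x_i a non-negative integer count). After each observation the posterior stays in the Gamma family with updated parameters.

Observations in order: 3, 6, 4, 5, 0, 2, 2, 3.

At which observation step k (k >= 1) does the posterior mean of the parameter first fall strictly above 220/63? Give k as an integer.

obs 1: x=3 → posterior Gamma(6, 5/2)
obs 2: x=6 → posterior Gamma(12, 7/2)
obs 3: x=4 → posterior Gamma(16, 9/2)
obs 4: x=5 → posterior Gamma(21, 11/2)
obs 5: x=0 → posterior Gamma(21, 13/2)
obs 6: x=2 → posterior Gamma(23, 15/2)
obs 7: x=2 → posterior Gamma(25, 17/2)
obs 8: x=3 → posterior Gamma(28, 19/2)

k = 3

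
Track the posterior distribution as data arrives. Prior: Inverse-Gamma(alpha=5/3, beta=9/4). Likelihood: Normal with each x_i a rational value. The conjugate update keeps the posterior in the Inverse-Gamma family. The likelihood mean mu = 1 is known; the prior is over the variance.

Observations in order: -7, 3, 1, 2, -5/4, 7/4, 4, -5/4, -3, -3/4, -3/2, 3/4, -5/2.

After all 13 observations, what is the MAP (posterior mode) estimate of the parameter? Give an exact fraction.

6279/880

obs 1: x=-7 → posterior Inverse-Gamma(13/6, 137/4)
obs 2: x=3 → posterior Inverse-Gamma(8/3, 145/4)
obs 3: x=1 → posterior Inverse-Gamma(19/6, 145/4)
obs 4: x=2 → posterior Inverse-Gamma(11/3, 147/4)
obs 5: x=-5/4 → posterior Inverse-Gamma(25/6, 1257/32)
obs 6: x=7/4 → posterior Inverse-Gamma(14/3, 633/16)
obs 7: x=4 → posterior Inverse-Gamma(31/6, 705/16)
obs 8: x=-5/4 → posterior Inverse-Gamma(17/3, 1491/32)
obs 9: x=-3 → posterior Inverse-Gamma(37/6, 1747/32)
obs 10: x=-3/4 → posterior Inverse-Gamma(20/3, 449/8)
obs 11: x=-3/2 → posterior Inverse-Gamma(43/6, 237/4)
obs 12: x=3/4 → posterior Inverse-Gamma(23/3, 1897/32)
obs 13: x=-5/2 → posterior Inverse-Gamma(49/6, 2093/32)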